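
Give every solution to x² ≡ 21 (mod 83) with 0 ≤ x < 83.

Since 83 ≡ 3 (mod 4), a square root of 21 is 21^((83+1)/4) = 21^21 mod 83.
Repeated squaring: 21^2≡26, 21^4≡12, 21^8≡61, 21^16≡69 (mod 83).
21^21 = 21^(16+4+1) ≡ 41 (mod 83).
Check: 41² = 1681 ≡ 21 (mod 83). The two roots are 41 and 42.

41, 42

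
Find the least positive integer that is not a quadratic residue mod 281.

(2/281) = +1, so 2 is a residue.
(3/281) = −1, so 3 is the smallest positive non-residue mod 281.

3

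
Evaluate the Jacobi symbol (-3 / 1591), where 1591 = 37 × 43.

1

First reduce: -3 ≡ 1588 (mod 1591).
Pull out 2^2: since 1591 ≡ 7 (mod 8), (2/1591) = +1, so (2/1591)^2 = +1.
Reciprocity: 397 ≡ 1 and 1591 ≡ 3 (mod 4), so (397/1591) = +(1591/397).
Reduce top mod 397: now compute (3/397).
Reciprocity: 3 ≡ 3 and 397 ≡ 1 (mod 4), so (3/397) = +(397/3).
Reduce top mod 3: now compute (1/3).
Reached (1/3) = 1. Collecting the sign flips along the way, the symbol is +1.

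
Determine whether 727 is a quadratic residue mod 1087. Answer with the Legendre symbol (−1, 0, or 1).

Reciprocity: 727 ≡ 3 and 1087 ≡ 3 (mod 4), so (727/1087) = −(1087/727).
Reduce top mod 727: now compute (360/727).
Pull out 2^3: since 727 ≡ 7 (mod 8), (2/727) = +1, so (2/727)^3 = +1.
Reciprocity: 45 ≡ 1 and 727 ≡ 3 (mod 4), so (45/727) = +(727/45).
Reduce top mod 45: now compute (7/45).
Reciprocity: 7 ≡ 3 and 45 ≡ 1 (mod 4), so (7/45) = +(45/7).
Reduce top mod 7: now compute (3/7).
Reciprocity: 3 ≡ 3 and 7 ≡ 3 (mod 4), so (3/7) = −(7/3).
Reduce top mod 3: now compute (1/3).
Reached (1/3) = 1. Collecting the sign flips along the way, the symbol is +1.

1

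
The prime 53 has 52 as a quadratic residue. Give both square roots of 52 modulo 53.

23, 30

53 ≡ 1 (mod 4), so we find a root by search.
Trying successive values, 23² = 529 ≡ 52 (mod 53). The other root is 53 − 23 = 30.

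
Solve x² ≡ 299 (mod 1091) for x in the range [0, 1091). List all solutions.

377, 714

Since 1091 ≡ 3 (mod 4), a square root of 299 is 299^((1091+1)/4) = 299^273 mod 1091.
Repeated squaring: 299^2≡1030, 299^4≡448, 299^8≡1051, 299^16≡509, 299^32≡514, 299^64≡174, 299^128≡819, 299^256≡887 (mod 1091).
299^273 = 299^(256+16+1) ≡ 714 (mod 1091).
Check: 714² = 509796 ≡ 299 (mod 1091). The two roots are 377 and 714.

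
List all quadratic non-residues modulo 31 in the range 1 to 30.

3,6,11,12,13,15,17,21,22,23,24,26,27,29,30

Square k = 1,…,15 (k and 31−k give the same square):
1²=1, 2²=4, 3²=9, 4²=16, 5²=25, 6²≡5, 7²≡18, 8²≡2, 9²≡19, 10²≡7, 11²≡28, 12²≡20, 13²≡14, 14²≡10, 15²≡8 (mod 31).
The residues are {1, 2, 4, 5, 7, 8, 9, 10, 14, 16, 18, 19, 20, 25, 28}; the non-residues are the remaining 15 nonzero classes.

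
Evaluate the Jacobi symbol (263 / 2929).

1

Reciprocity: 263 ≡ 3 and 2929 ≡ 1 (mod 4), so (263/2929) = +(2929/263).
Reduce top mod 263: now compute (36/263).
Pull out 2^2: since 263 ≡ 7 (mod 8), (2/263) = +1, so (2/263)^2 = +1.
Reciprocity: 9 ≡ 1 and 263 ≡ 3 (mod 4), so (9/263) = +(263/9).
Reduce top mod 9: now compute (2/9).
Pull out 2: since 9 ≡ 1 (mod 8), (2/9) = +1.
Reached (1/9) = 1. Collecting the sign flips along the way, the symbol is +1.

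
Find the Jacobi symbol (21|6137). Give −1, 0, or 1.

1

Reciprocity: 21 ≡ 1 and 6137 ≡ 1 (mod 4), so (21/6137) = +(6137/21).
Reduce top mod 21: now compute (5/21).
Reciprocity: 5 ≡ 1 and 21 ≡ 1 (mod 4), so (5/21) = +(21/5).
Reduce top mod 5: now compute (1/5).
Reached (1/5) = 1. Collecting the sign flips along the way, the symbol is +1.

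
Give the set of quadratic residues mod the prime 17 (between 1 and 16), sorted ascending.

1, 2, 4, 8, 9, 13, 15, 16

Square k = 1,…,8 (k and 17−k give the same square):
1²=1, 2²=4, 3²=9, 4²=16, 5²≡8, 6²≡2, 7²≡15, 8²≡13 (mod 17).
So the quadratic residues mod 17 are {1, 2, 4, 8, 9, 13, 15, 16}.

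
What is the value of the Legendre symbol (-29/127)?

1

First reduce: -29 ≡ 98 (mod 127).
Pull out 2: since 127 ≡ 7 (mod 8), (2/127) = +1.
Reciprocity: 49 ≡ 1 and 127 ≡ 3 (mod 4), so (49/127) = +(127/49).
Reduce top mod 49: now compute (29/49).
Reciprocity: 29 ≡ 1 and 49 ≡ 1 (mod 4), so (29/49) = +(49/29).
Reduce top mod 29: now compute (20/29).
Pull out 2^2: since 29 ≡ 5 (mod 8), (2/29) = -1, so (2/29)^2 = +1.
Reciprocity: 5 ≡ 1 and 29 ≡ 1 (mod 4), so (5/29) = +(29/5).
Reduce top mod 5: now compute (4/5).
Pull out 2^2: since 5 ≡ 5 (mod 8), (2/5) = -1, so (2/5)^2 = +1.
Reached (1/5) = 1. Collecting the sign flips along the way, the symbol is +1.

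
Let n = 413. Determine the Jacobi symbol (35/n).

0

Reciprocity: 35 ≡ 3 and 413 ≡ 1 (mod 4), so (35/413) = +(413/35).
Reduce top mod 35: now compute (28/35).
Pull out 2^2: since 35 ≡ 3 (mod 8), (2/35) = -1, so (2/35)^2 = +1.
Reciprocity: 7 ≡ 3 and 35 ≡ 3 (mod 4), so (7/35) = −(35/7).
Reduce top mod 7: now compute (0/7).
Top reduces to 0: gcd > 1, so the symbol is 0.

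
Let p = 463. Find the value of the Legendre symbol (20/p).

-1

Euler's criterion: (20/463) ≡ 20^231 (mod 463).
20^2 ≡ 400 (mod 463)
20^4 ≡ 265 (mod 463)
20^8 ≡ 312 (mod 463)
20^16 ≡ 114 (mod 463)
20^32 ≡ 32 (mod 463)
20^64 ≡ 98 (mod 463)
20^128 ≡ 344 (mod 463)
20^231 = 20^(128+64+32+4+2+1) ≡ 462 (mod 463).
Result is 462 ≡ −1, so (20/463) = −1.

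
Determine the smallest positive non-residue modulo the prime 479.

13

(2/479) = +1, so 2 is a residue.
(3/479) = +1, so 3 is a residue.
(4/479) = +1, so 4 is a residue.
(5/479) = +1, so 5 is a residue.
(6/479) = +1, so 6 is a residue.
(7/479) = +1, so 7 is a residue.
(8/479) = +1, so 8 is a residue.
(9/479) = +1, so 9 is a residue.
(10/479) = +1, so 10 is a residue.
(11/479) = +1, so 11 is a residue.
(12/479) = +1, so 12 is a residue.
(13/479) = −1, so 13 is the smallest positive non-residue mod 479.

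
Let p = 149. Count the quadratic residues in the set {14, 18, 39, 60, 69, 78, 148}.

3

(14/149) = -1 → non-residue.
(18/149) = -1 → non-residue.
(39/149) = +1 → QR.
(60/149) = -1 → non-residue.
(69/149) = +1 → QR.
(78/149) = -1 → non-residue.
(148/149) = +1 → QR.
Total quadratic residues among the 7: 3.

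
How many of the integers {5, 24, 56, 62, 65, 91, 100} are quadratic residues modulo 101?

(5/101) = +1 → QR.
(24/101) = +1 → QR.
(56/101) = +1 → QR.
(62/101) = -1 → non-residue.
(65/101) = +1 → QR.
(91/101) = -1 → non-residue.
(100/101) = +1 → QR.
Total quadratic residues among the 7: 5.

5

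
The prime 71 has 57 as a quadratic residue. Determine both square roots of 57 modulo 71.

25, 46

Since 71 ≡ 3 (mod 4), a square root of 57 is 57^((71+1)/4) = 57^18 mod 71.
Repeated squaring: 57^2≡54, 57^4≡5, 57^8≡25, 57^16≡57 (mod 71).
57^18 = 57^(16+2) ≡ 25 (mod 71).
Check: 25² = 625 ≡ 57 (mod 71). The two roots are 25 and 46.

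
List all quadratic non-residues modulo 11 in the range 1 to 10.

Square k = 1,…,5 (k and 11−k give the same square):
1²=1, 2²=4, 3²=9, 4²≡5, 5²≡3 (mod 11).
The residues are {1, 3, 4, 5, 9}; the non-residues are the remaining 5 nonzero classes.

2 6 7 8 10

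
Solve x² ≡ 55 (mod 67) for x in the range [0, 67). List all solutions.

Since 67 ≡ 3 (mod 4), a square root of 55 is 55^((67+1)/4) = 55^17 mod 67.
Repeated squaring: 55^2≡10, 55^4≡33, 55^8≡17, 55^16≡21 (mod 67).
55^17 = 55^(16+1) ≡ 16 (mod 67).
Check: 16² = 256 ≡ 55 (mod 67). The two roots are 16 and 51.

16, 51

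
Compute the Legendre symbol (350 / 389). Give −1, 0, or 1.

Pull out 2: since 389 ≡ 5 (mod 8), (2/389) = -1.
Reciprocity: 175 ≡ 3 and 389 ≡ 1 (mod 4), so (175/389) = +(389/175).
Reduce top mod 175: now compute (39/175).
Reciprocity: 39 ≡ 3 and 175 ≡ 3 (mod 4), so (39/175) = −(175/39).
Reduce top mod 39: now compute (19/39).
Reciprocity: 19 ≡ 3 and 39 ≡ 3 (mod 4), so (19/39) = −(39/19).
Reduce top mod 19: now compute (1/19).
Reached (1/19) = 1. Collecting the sign flips along the way, the symbol is -1.

-1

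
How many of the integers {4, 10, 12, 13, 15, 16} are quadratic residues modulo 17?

(4/17) = +1 → QR.
(10/17) = -1 → non-residue.
(12/17) = -1 → non-residue.
(13/17) = +1 → QR.
(15/17) = +1 → QR.
(16/17) = +1 → QR.
Total quadratic residues among the 6: 4.

4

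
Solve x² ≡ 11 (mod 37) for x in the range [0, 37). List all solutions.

37 ≡ 1 (mod 4), so we find a root by search.
Trying successive values, 14² = 196 ≡ 11 (mod 37). The other root is 37 − 14 = 23.

14, 23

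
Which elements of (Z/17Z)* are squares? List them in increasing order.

1, 2, 4, 8, 9, 13, 15, 16

Square k = 1,…,8 (k and 17−k give the same square):
1²=1, 2²=4, 3²=9, 4²=16, 5²≡8, 6²≡2, 7²≡15, 8²≡13 (mod 17).
So the quadratic residues mod 17 are {1, 2, 4, 8, 9, 13, 15, 16}.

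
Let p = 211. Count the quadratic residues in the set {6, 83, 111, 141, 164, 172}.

(6/211) = +1 → QR.
(83/211) = +1 → QR.
(111/211) = -1 → non-residue.
(141/211) = -1 → non-residue.
(164/211) = -1 → non-residue.
(172/211) = +1 → QR.
Total quadratic residues among the 6: 3.

3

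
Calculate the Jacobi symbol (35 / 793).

Reciprocity: 35 ≡ 3 and 793 ≡ 1 (mod 4), so (35/793) = +(793/35).
Reduce top mod 35: now compute (23/35).
Reciprocity: 23 ≡ 3 and 35 ≡ 3 (mod 4), so (23/35) = −(35/23).
Reduce top mod 23: now compute (12/23).
Pull out 2^2: since 23 ≡ 7 (mod 8), (2/23) = +1, so (2/23)^2 = +1.
Reciprocity: 3 ≡ 3 and 23 ≡ 3 (mod 4), so (3/23) = −(23/3).
Reduce top mod 3: now compute (2/3).
Pull out 2: since 3 ≡ 3 (mod 8), (2/3) = -1.
Reached (1/3) = 1. Collecting the sign flips along the way, the symbol is -1.

-1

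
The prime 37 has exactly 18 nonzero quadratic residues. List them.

Square k = 1,…,18 (k and 37−k give the same square):
1²=1, 2²=4, 3²=9, 4²=16, 5²=25, 6²=36, 7²≡12, 8²≡27, 9²≡7, 10²≡26, 11²≡10, 12²≡33, 13²≡21, 14²≡11, 15²≡3, 16²≡34, 17²≡30, 18²≡28 (mod 37).
So the quadratic residues mod 37 are {1, 3, 4, 7, 9, 10, 11, 12, 16, 21, 25, 26, 27, 28, 30, 33, 34, 36}.

1,3,4,7,9,10,11,12,16,21,25,26,27,28,30,33,34,36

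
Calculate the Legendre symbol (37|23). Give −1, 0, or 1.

First reduce: 37 ≡ 14 (mod 23).
Pull out 2: since 23 ≡ 7 (mod 8), (2/23) = +1.
Reciprocity: 7 ≡ 3 and 23 ≡ 3 (mod 4), so (7/23) = −(23/7).
Reduce top mod 7: now compute (2/7).
Pull out 2: since 7 ≡ 7 (mod 8), (2/7) = +1.
Reached (1/7) = 1. Collecting the sign flips along the way, the symbol is -1.

-1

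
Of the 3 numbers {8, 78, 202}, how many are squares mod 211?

(8/211) = -1 → non-residue.
(78/211) = +1 → QR.
(202/211) = -1 → non-residue.
Total quadratic residues among the 3: 1.

1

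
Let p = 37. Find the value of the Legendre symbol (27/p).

1

Euler's criterion: (27/37) ≡ 27^18 (mod 37).
27^2 ≡ 26 (mod 37)
27^4 ≡ 10 (mod 37)
27^8 ≡ 26 (mod 37)
27^16 ≡ 10 (mod 37)
27^18 = 27^(16+2) ≡ 1 (mod 37).
Result is 1, so (27/37) = 1.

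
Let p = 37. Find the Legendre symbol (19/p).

-1

Euler's criterion: (19/37) ≡ 19^18 (mod 37).
19^2 ≡ 28 (mod 37)
19^4 ≡ 7 (mod 37)
19^8 ≡ 12 (mod 37)
19^16 ≡ 33 (mod 37)
19^18 = 19^(16+2) ≡ 36 (mod 37).
Result is 36 ≡ −1, so (19/37) = −1.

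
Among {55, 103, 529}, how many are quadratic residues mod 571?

(55/571) = +1 → QR.
(103/571) = -1 → non-residue.
(529/571) = +1 → QR.
Total quadratic residues among the 3: 2.

2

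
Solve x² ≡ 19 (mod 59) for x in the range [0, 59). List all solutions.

Since 59 ≡ 3 (mod 4), a square root of 19 is 19^((59+1)/4) = 19^15 mod 59.
Repeated squaring: 19^2≡7, 19^4≡49, 19^8≡41 (mod 59).
19^15 = 19^(8+4+2+1) ≡ 45 (mod 59).
Check: 45² = 2025 ≡ 19 (mod 59). The two roots are 14 and 45.

14, 45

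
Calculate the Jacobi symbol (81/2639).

1

Reciprocity: 81 ≡ 1 and 2639 ≡ 3 (mod 4), so (81/2639) = +(2639/81).
Reduce top mod 81: now compute (47/81).
Reciprocity: 47 ≡ 3 and 81 ≡ 1 (mod 4), so (47/81) = +(81/47).
Reduce top mod 47: now compute (34/47).
Pull out 2: since 47 ≡ 7 (mod 8), (2/47) = +1.
Reciprocity: 17 ≡ 1 and 47 ≡ 3 (mod 4), so (17/47) = +(47/17).
Reduce top mod 17: now compute (13/17).
Reciprocity: 13 ≡ 1 and 17 ≡ 1 (mod 4), so (13/17) = +(17/13).
Reduce top mod 13: now compute (4/13).
Pull out 2^2: since 13 ≡ 5 (mod 8), (2/13) = -1, so (2/13)^2 = +1.
Reached (1/13) = 1. Collecting the sign flips along the way, the symbol is +1.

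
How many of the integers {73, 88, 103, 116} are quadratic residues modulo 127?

3

(73/127) = +1 → QR.
(88/127) = +1 → QR.
(103/127) = +1 → QR.
(116/127) = -1 → non-residue.
Total quadratic residues among the 4: 3.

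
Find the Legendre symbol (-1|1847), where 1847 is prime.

First reduce: -1 ≡ 1846 (mod 1847).
Pull out 2: since 1847 ≡ 7 (mod 8), (2/1847) = +1.
Reciprocity: 923 ≡ 3 and 1847 ≡ 3 (mod 4), so (923/1847) = −(1847/923).
Reduce top mod 923: now compute (1/923).
Reached (1/923) = 1. Collecting the sign flips along the way, the symbol is -1.

-1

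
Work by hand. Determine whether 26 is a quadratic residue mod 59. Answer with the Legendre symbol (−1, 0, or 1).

Pull out 2: since 59 ≡ 3 (mod 8), (2/59) = -1.
Reciprocity: 13 ≡ 1 and 59 ≡ 3 (mod 4), so (13/59) = +(59/13).
Reduce top mod 13: now compute (7/13).
Reciprocity: 7 ≡ 3 and 13 ≡ 1 (mod 4), so (7/13) = +(13/7).
Reduce top mod 7: now compute (6/7).
Pull out 2: since 7 ≡ 7 (mod 8), (2/7) = +1.
Reciprocity: 3 ≡ 3 and 7 ≡ 3 (mod 4), so (3/7) = −(7/3).
Reduce top mod 3: now compute (1/3).
Reached (1/3) = 1. Collecting the sign flips along the way, the symbol is +1.

1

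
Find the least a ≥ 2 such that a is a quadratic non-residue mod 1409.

(2/1409) = +1, so 2 is a residue.
(3/1409) = −1, so 3 is the smallest positive non-residue mod 1409.

3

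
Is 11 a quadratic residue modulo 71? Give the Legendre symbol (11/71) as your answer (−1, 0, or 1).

-1

Euler's criterion: (11/71) ≡ 11^35 (mod 71).
11^2 ≡ 50 (mod 71)
11^4 ≡ 15 (mod 71)
11^8 ≡ 12 (mod 71)
11^16 ≡ 2 (mod 71)
11^32 ≡ 4 (mod 71)
11^35 = 11^(32+2+1) ≡ 70 (mod 71).
Result is 70 ≡ −1, so (11/71) = −1.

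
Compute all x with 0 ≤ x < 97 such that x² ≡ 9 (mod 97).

97 ≡ 1 (mod 4), so we find a root by search.
Trying successive values, 3² = 9 ≡ 9 (mod 97). The other root is 97 − 3 = 94.

3, 94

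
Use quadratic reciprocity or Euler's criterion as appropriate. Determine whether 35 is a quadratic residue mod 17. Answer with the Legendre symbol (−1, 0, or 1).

1

Euler's criterion: (35/17) ≡ 1^8 (mod 17).
1^2 ≡ 1 (mod 17)
1^4 ≡ 1 (mod 17)
1^8 ≡ 1 (mod 17)
1^8 = 1^(8) ≡ 1 (mod 17).
Result is 1, so (35/17) = 1.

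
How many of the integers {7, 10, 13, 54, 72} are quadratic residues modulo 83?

2

(7/83) = +1 → QR.
(10/83) = +1 → QR.
(13/83) = -1 → non-residue.
(54/83) = -1 → non-residue.
(72/83) = -1 → non-residue.
Total quadratic residues among the 5: 2.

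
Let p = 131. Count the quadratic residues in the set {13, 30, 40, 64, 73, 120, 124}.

(13/131) = +1 → QR.
(30/131) = -1 → non-residue.
(40/131) = -1 → non-residue.
(64/131) = +1 → QR.
(73/131) = -1 → non-residue.
(120/131) = -1 → non-residue.
(124/131) = -1 → non-residue.
Total quadratic residues among the 7: 2.

2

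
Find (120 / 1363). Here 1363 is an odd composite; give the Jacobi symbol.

Pull out 2^3: since 1363 ≡ 3 (mod 8), (2/1363) = -1, so (2/1363)^3 = -1.
Reciprocity: 15 ≡ 3 and 1363 ≡ 3 (mod 4), so (15/1363) = −(1363/15).
Reduce top mod 15: now compute (13/15).
Reciprocity: 13 ≡ 1 and 15 ≡ 3 (mod 4), so (13/15) = +(15/13).
Reduce top mod 13: now compute (2/13).
Pull out 2: since 13 ≡ 5 (mod 8), (2/13) = -1.
Reached (1/13) = 1. Collecting the sign flips along the way, the symbol is -1.

-1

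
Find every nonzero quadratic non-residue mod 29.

2, 3, 8, 10, 11, 12, 14, 15, 17, 18, 19, 21, 26, 27

Square k = 1,…,14 (k and 29−k give the same square):
1²=1, 2²=4, 3²=9, 4²=16, 5²=25, 6²≡7, 7²≡20, 8²≡6, 9²≡23, 10²≡13, 11²≡5, 12²≡28, 13²≡24, 14²≡22 (mod 29).
The residues are {1, 4, 5, 6, 7, 9, 13, 16, 20, 22, 23, 24, 25, 28}; the non-residues are the remaining 14 nonzero classes.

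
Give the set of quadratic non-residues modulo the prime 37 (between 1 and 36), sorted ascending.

Square k = 1,…,18 (k and 37−k give the same square):
1²=1, 2²=4, 3²=9, 4²=16, 5²=25, 6²=36, 7²≡12, 8²≡27, 9²≡7, 10²≡26, 11²≡10, 12²≡33, 13²≡21, 14²≡11, 15²≡3, 16²≡34, 17²≡30, 18²≡28 (mod 37).
The residues are {1, 3, 4, 7, 9, 10, 11, 12, 16, 21, 25, 26, 27, 28, 30, 33, 34, 36}; the non-residues are the remaining 18 nonzero classes.

2,5,6,8,13,14,15,17,18,19,20,22,23,24,29,31,32,35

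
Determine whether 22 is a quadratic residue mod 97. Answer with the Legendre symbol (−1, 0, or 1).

Pull out 2: since 97 ≡ 1 (mod 8), (2/97) = +1.
Reciprocity: 11 ≡ 3 and 97 ≡ 1 (mod 4), so (11/97) = +(97/11).
Reduce top mod 11: now compute (9/11).
Reciprocity: 9 ≡ 1 and 11 ≡ 3 (mod 4), so (9/11) = +(11/9).
Reduce top mod 9: now compute (2/9).
Pull out 2: since 9 ≡ 1 (mod 8), (2/9) = +1.
Reached (1/9) = 1. Collecting the sign flips along the way, the symbol is +1.

1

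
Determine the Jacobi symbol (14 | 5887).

Pull out 2: since 5887 ≡ 7 (mod 8), (2/5887) = +1.
Reciprocity: 7 ≡ 3 and 5887 ≡ 3 (mod 4), so (7/5887) = −(5887/7).
Reduce top mod 7: now compute (0/7).
Top reduces to 0: gcd > 1, so the symbol is 0.

0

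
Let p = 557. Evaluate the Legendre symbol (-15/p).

1

Euler's criterion: (-15/557) ≡ 542^278 (mod 557).
542^2 ≡ 225 (mod 557)
542^4 ≡ 495 (mod 557)
542^8 ≡ 502 (mod 557)
542^16 ≡ 240 (mod 557)
542^32 ≡ 229 (mod 557)
542^64 ≡ 83 (mod 557)
542^128 ≡ 205 (mod 557)
542^256 ≡ 250 (mod 557)
542^278 = 542^(256+16+4+2) ≡ 1 (mod 557).
Result is 1, so (-15/557) = 1.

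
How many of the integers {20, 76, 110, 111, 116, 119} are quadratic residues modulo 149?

(20/149) = +1 → QR.
(76/149) = +1 → QR.
(110/149) = +1 → QR.
(111/149) = -1 → non-residue.
(116/149) = +1 → QR.
(119/149) = +1 → QR.
Total quadratic residues among the 6: 5.

5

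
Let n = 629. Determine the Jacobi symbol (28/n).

-1

Pull out 2^2: since 629 ≡ 5 (mod 8), (2/629) = -1, so (2/629)^2 = +1.
Reciprocity: 7 ≡ 3 and 629 ≡ 1 (mod 4), so (7/629) = +(629/7).
Reduce top mod 7: now compute (6/7).
Pull out 2: since 7 ≡ 7 (mod 8), (2/7) = +1.
Reciprocity: 3 ≡ 3 and 7 ≡ 3 (mod 4), so (3/7) = −(7/3).
Reduce top mod 3: now compute (1/3).
Reached (1/3) = 1. Collecting the sign flips along the way, the symbol is -1.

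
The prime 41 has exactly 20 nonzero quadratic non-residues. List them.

Square k = 1,…,20 (k and 41−k give the same square):
1²=1, 2²=4, 3²=9, 4²=16, 5²=25, 6²=36, 7²≡8, 8²≡23, 9²≡40, 10²≡18, 11²≡39, 12²≡21, 13²≡5, 14²≡32, 15²≡20, 16²≡10, 17²≡2, 18²≡37, 19²≡33, 20²≡31 (mod 41).
The residues are {1, 2, 4, 5, 8, 9, 10, 16, 18, 20, 21, 23, 25, 31, 32, 33, 36, 37, 39, 40}; the non-residues are the remaining 20 nonzero classes.

3, 6, 7, 11, 12, 13, 14, 15, 17, 19, 22, 24, 26, 27, 28, 29, 30, 34, 35, 38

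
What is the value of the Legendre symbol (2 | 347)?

Pull out 2: since 347 ≡ 3 (mod 8), (2/347) = -1.
Reached (1/347) = 1. Collecting the sign flips along the way, the symbol is -1.

-1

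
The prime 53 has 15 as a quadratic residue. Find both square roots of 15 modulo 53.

53 ≡ 1 (mod 4), so we find a root by search.
Trying successive values, 11² = 121 ≡ 15 (mod 53). The other root is 53 − 11 = 42.

11, 42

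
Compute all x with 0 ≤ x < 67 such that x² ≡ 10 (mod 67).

Since 67 ≡ 3 (mod 4), a square root of 10 is 10^((67+1)/4) = 10^17 mod 67.
Repeated squaring: 10^2≡33, 10^4≡17, 10^8≡21, 10^16≡39 (mod 67).
10^17 = 10^(16+1) ≡ 55 (mod 67).
Check: 55² = 3025 ≡ 10 (mod 67). The two roots are 12 and 55.

12, 55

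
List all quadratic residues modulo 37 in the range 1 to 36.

1 3 4 7 9 10 11 12 16 21 25 26 27 28 30 33 34 36

Square k = 1,…,18 (k and 37−k give the same square):
1²=1, 2²=4, 3²=9, 4²=16, 5²=25, 6²=36, 7²≡12, 8²≡27, 9²≡7, 10²≡26, 11²≡10, 12²≡33, 13²≡21, 14²≡11, 15²≡3, 16²≡34, 17²≡30, 18²≡28 (mod 37).
So the quadratic residues mod 37 are {1, 3, 4, 7, 9, 10, 11, 12, 16, 21, 25, 26, 27, 28, 30, 33, 34, 36}.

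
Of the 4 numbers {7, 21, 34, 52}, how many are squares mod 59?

2

(7/59) = +1 → QR.
(21/59) = +1 → QR.
(34/59) = -1 → non-residue.
(52/59) = -1 → non-residue.
Total quadratic residues among the 4: 2.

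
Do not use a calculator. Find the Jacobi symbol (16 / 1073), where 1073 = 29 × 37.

1

Pull out 2^4: since 1073 ≡ 1 (mod 8), (2/1073) = +1, so (2/1073)^4 = +1.
Reached (1/1073) = 1. Collecting the sign flips along the way, the symbol is +1.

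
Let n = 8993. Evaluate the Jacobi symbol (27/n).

-1

Reciprocity: 27 ≡ 3 and 8993 ≡ 1 (mod 4), so (27/8993) = +(8993/27).
Reduce top mod 27: now compute (2/27).
Pull out 2: since 27 ≡ 3 (mod 8), (2/27) = -1.
Reached (1/27) = 1. Collecting the sign flips along the way, the symbol is -1.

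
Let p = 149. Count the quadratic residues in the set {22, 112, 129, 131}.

(22/149) = +1 → QR.
(112/149) = +1 → QR.
(129/149) = +1 → QR.
(131/149) = -1 → non-residue.
Total quadratic residues among the 4: 3.

3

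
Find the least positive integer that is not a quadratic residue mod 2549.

2

(2/2549) = −1, so 2 is the smallest positive non-residue mod 2549.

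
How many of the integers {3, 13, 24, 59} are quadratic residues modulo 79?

1

(3/79) = -1 → non-residue.
(13/79) = +1 → QR.
(24/79) = -1 → non-residue.
(59/79) = -1 → non-residue.
Total quadratic residues among the 4: 1.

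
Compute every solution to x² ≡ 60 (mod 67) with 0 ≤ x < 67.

Since 67 ≡ 3 (mod 4), a square root of 60 is 60^((67+1)/4) = 60^17 mod 67.
Repeated squaring: 60^2≡49, 60^4≡56, 60^8≡54, 60^16≡35 (mod 67).
60^17 = 60^(16+1) ≡ 23 (mod 67).
Check: 23² = 529 ≡ 60 (mod 67). The two roots are 23 and 44.

23, 44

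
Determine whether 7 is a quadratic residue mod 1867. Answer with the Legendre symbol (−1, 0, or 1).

1

Reciprocity: 7 ≡ 3 and 1867 ≡ 3 (mod 4), so (7/1867) = −(1867/7).
Reduce top mod 7: now compute (5/7).
Reciprocity: 5 ≡ 1 and 7 ≡ 3 (mod 4), so (5/7) = +(7/5).
Reduce top mod 5: now compute (2/5).
Pull out 2: since 5 ≡ 5 (mod 8), (2/5) = -1.
Reached (1/5) = 1. Collecting the sign flips along the way, the symbol is +1.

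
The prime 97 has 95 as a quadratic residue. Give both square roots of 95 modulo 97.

17, 80

97 ≡ 1 (mod 4), so we find a root by search.
Trying successive values, 17² = 289 ≡ 95 (mod 97). The other root is 97 − 17 = 80.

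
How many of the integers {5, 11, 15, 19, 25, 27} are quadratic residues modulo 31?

(5/31) = +1 → QR.
(11/31) = -1 → non-residue.
(15/31) = -1 → non-residue.
(19/31) = +1 → QR.
(25/31) = +1 → QR.
(27/31) = -1 → non-residue.
Total quadratic residues among the 6: 3.

3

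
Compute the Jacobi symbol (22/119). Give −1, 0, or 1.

Pull out 2: since 119 ≡ 7 (mod 8), (2/119) = +1.
Reciprocity: 11 ≡ 3 and 119 ≡ 3 (mod 4), so (11/119) = −(119/11).
Reduce top mod 11: now compute (9/11).
Reciprocity: 9 ≡ 1 and 11 ≡ 3 (mod 4), so (9/11) = +(11/9).
Reduce top mod 9: now compute (2/9).
Pull out 2: since 9 ≡ 1 (mod 8), (2/9) = +1.
Reached (1/9) = 1. Collecting the sign flips along the way, the symbol is -1.

-1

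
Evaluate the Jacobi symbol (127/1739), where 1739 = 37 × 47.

-1

Reciprocity: 127 ≡ 3 and 1739 ≡ 3 (mod 4), so (127/1739) = −(1739/127).
Reduce top mod 127: now compute (88/127).
Pull out 2^3: since 127 ≡ 7 (mod 8), (2/127) = +1, so (2/127)^3 = +1.
Reciprocity: 11 ≡ 3 and 127 ≡ 3 (mod 4), so (11/127) = −(127/11).
Reduce top mod 11: now compute (6/11).
Pull out 2: since 11 ≡ 3 (mod 8), (2/11) = -1.
Reciprocity: 3 ≡ 3 and 11 ≡ 3 (mod 4), so (3/11) = −(11/3).
Reduce top mod 3: now compute (2/3).
Pull out 2: since 3 ≡ 3 (mod 8), (2/3) = -1.
Reached (1/3) = 1. Collecting the sign flips along the way, the symbol is -1.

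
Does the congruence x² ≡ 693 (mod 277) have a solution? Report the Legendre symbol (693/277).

-1

First reduce: 693 ≡ 139 (mod 277).
Reciprocity: 139 ≡ 3 and 277 ≡ 1 (mod 4), so (139/277) = +(277/139).
Reduce top mod 139: now compute (138/139).
Pull out 2: since 139 ≡ 3 (mod 8), (2/139) = -1.
Reciprocity: 69 ≡ 1 and 139 ≡ 3 (mod 4), so (69/139) = +(139/69).
Reduce top mod 69: now compute (1/69).
Reached (1/69) = 1. Collecting the sign flips along the way, the symbol is -1.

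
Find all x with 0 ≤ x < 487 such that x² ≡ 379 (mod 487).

Since 487 ≡ 3 (mod 4), a square root of 379 is 379^((487+1)/4) = 379^122 mod 487.
Repeated squaring: 379^2≡463, 379^4≡89, 379^8≡129, 379^16≡83, 379^32≡71, 379^64≡171 (mod 487).
379^122 = 379^(64+32+16+8+2) ≡ 132 (mod 487).
Check: 132² = 17424 ≡ 379 (mod 487). The two roots are 132 and 355.

132, 355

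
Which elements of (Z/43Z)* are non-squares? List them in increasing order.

Square k = 1,…,21 (k and 43−k give the same square):
1²=1, 2²=4, 3²=9, 4²=16, 5²=25, 6²=36, 7²≡6, 8²≡21, 9²≡38, 10²≡14, 11²≡35, 12²≡15, 13²≡40, 14²≡24, 15²≡10, 16²≡41, 17²≡31, 18²≡23, 19²≡17, 20²≡13, 21²≡11 (mod 43).
The residues are {1, 4, 6, 9, 10, 11, 13, 14, 15, 16, 17, 21, 23, 24, 25, 31, 35, 36, 38, 40, 41}; the non-residues are the remaining 21 nonzero classes.

2, 3, 5, 7, 8, 12, 18, 19, 20, 22, 26, 27, 28, 29, 30, 32, 33, 34, 37, 39, 42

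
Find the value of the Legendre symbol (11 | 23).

-1

Euler's criterion: (11/23) ≡ 11^11 (mod 23).
11^2 ≡ 6 (mod 23)
11^4 ≡ 13 (mod 23)
11^8 ≡ 8 (mod 23)
11^11 = 11^(8+2+1) ≡ 22 (mod 23).
Result is 22 ≡ −1, so (11/23) = −1.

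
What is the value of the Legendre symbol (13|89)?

-1

Euler's criterion: (13/89) ≡ 13^44 (mod 89).
13^2 ≡ 80 (mod 89)
13^4 ≡ 81 (mod 89)
13^8 ≡ 64 (mod 89)
13^16 ≡ 2 (mod 89)
13^32 ≡ 4 (mod 89)
13^44 = 13^(32+8+4) ≡ 88 (mod 89).
Result is 88 ≡ −1, so (13/89) = −1.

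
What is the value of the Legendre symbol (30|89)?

Euler's criterion: (30/89) ≡ 30^44 (mod 89).
30^2 ≡ 10 (mod 89)
30^4 ≡ 11 (mod 89)
30^8 ≡ 32 (mod 89)
30^16 ≡ 45 (mod 89)
30^32 ≡ 67 (mod 89)
30^44 = 30^(32+8+4) ≡ 88 (mod 89).
Result is 88 ≡ −1, so (30/89) = −1.

-1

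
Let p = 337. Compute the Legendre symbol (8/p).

1

Euler's criterion: (8/337) ≡ 8^168 (mod 337).
8^2 ≡ 64 (mod 337)
8^4 ≡ 52 (mod 337)
8^8 ≡ 8 (mod 337)
8^16 ≡ 64 (mod 337)
8^32 ≡ 52 (mod 337)
8^64 ≡ 8 (mod 337)
8^128 ≡ 64 (mod 337)
8^168 = 8^(128+32+8) ≡ 1 (mod 337).
Result is 1, so (8/337) = 1.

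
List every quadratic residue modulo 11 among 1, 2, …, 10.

Square k = 1,…,5 (k and 11−k give the same square):
1²=1, 2²=4, 3²=9, 4²≡5, 5²≡3 (mod 11).
So the quadratic residues mod 11 are {1, 3, 4, 5, 9}.

1 3 4 5 9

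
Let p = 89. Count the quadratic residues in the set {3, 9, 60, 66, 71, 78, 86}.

(3/89) = -1 → non-residue.
(9/89) = +1 → QR.
(60/89) = -1 → non-residue.
(66/89) = -1 → non-residue.
(71/89) = +1 → QR.
(78/89) = +1 → QR.
(86/89) = -1 → non-residue.
Total quadratic residues among the 7: 3.

3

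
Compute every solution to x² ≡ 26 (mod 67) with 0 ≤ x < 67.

19, 48

Since 67 ≡ 3 (mod 4), a square root of 26 is 26^((67+1)/4) = 26^17 mod 67.
Repeated squaring: 26^2≡6, 26^4≡36, 26^8≡23, 26^16≡60 (mod 67).
26^17 = 26^(16+1) ≡ 19 (mod 67).
Check: 19² = 361 ≡ 26 (mod 67). The two roots are 19 and 48.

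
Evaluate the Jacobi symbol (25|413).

Reciprocity: 25 ≡ 1 and 413 ≡ 1 (mod 4), so (25/413) = +(413/25).
Reduce top mod 25: now compute (13/25).
Reciprocity: 13 ≡ 1 and 25 ≡ 1 (mod 4), so (13/25) = +(25/13).
Reduce top mod 13: now compute (12/13).
Pull out 2^2: since 13 ≡ 5 (mod 8), (2/13) = -1, so (2/13)^2 = +1.
Reciprocity: 3 ≡ 3 and 13 ≡ 1 (mod 4), so (3/13) = +(13/3).
Reduce top mod 3: now compute (1/3).
Reached (1/3) = 1. Collecting the sign flips along the way, the symbol is +1.

1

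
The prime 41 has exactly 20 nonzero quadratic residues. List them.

Square k = 1,…,20 (k and 41−k give the same square):
1²=1, 2²=4, 3²=9, 4²=16, 5²=25, 6²=36, 7²≡8, 8²≡23, 9²≡40, 10²≡18, 11²≡39, 12²≡21, 13²≡5, 14²≡32, 15²≡20, 16²≡10, 17²≡2, 18²≡37, 19²≡33, 20²≡31 (mod 41).
So the quadratic residues mod 41 are {1, 2, 4, 5, 8, 9, 10, 16, 18, 20, 21, 23, 25, 31, 32, 33, 36, 37, 39, 40}.

1,2,4,5,8,9,10,16,18,20,21,23,25,31,32,33,36,37,39,40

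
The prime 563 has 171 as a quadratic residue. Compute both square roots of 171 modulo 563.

276, 287

Since 563 ≡ 3 (mod 4), a square root of 171 is 171^((563+1)/4) = 171^141 mod 563.
Repeated squaring: 171^2≡528, 171^4≡99, 171^8≡230, 171^16≡541, 171^32≡484, 171^64≡48, 171^128≡52 (mod 563).
171^141 = 171^(128+8+4+1) ≡ 276 (mod 563).
Check: 276² = 76176 ≡ 171 (mod 563). The two roots are 276 and 287.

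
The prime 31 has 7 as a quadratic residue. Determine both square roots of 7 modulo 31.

10, 21

Since 31 ≡ 3 (mod 4), a square root of 7 is 7^((31+1)/4) = 7^8 mod 31.
Repeated squaring: 7^2≡18, 7^4≡14, 7^8≡10 (mod 31).
7^8 = 7^(8) ≡ 10 (mod 31).
Check: 10² = 100 ≡ 7 (mod 31). The two roots are 10 and 21.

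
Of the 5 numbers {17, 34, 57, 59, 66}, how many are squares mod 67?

(17/67) = +1 → QR.
(34/67) = -1 → non-residue.
(57/67) = -1 → non-residue.
(59/67) = +1 → QR.
(66/67) = -1 → non-residue.
Total quadratic residues among the 5: 2.

2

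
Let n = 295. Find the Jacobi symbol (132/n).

Pull out 2^2: since 295 ≡ 7 (mod 8), (2/295) = +1, so (2/295)^2 = +1.
Reciprocity: 33 ≡ 1 and 295 ≡ 3 (mod 4), so (33/295) = +(295/33).
Reduce top mod 33: now compute (31/33).
Reciprocity: 31 ≡ 3 and 33 ≡ 1 (mod 4), so (31/33) = +(33/31).
Reduce top mod 31: now compute (2/31).
Pull out 2: since 31 ≡ 7 (mod 8), (2/31) = +1.
Reached (1/31) = 1. Collecting the sign flips along the way, the symbol is +1.

1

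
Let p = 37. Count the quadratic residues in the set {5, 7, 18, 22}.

1

(5/37) = -1 → non-residue.
(7/37) = +1 → QR.
(18/37) = -1 → non-residue.
(22/37) = -1 → non-residue.
Total quadratic residues among the 4: 1.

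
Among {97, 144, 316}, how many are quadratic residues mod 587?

2

(97/587) = -1 → non-residue.
(144/587) = +1 → QR.
(316/587) = +1 → QR.
Total quadratic residues among the 3: 2.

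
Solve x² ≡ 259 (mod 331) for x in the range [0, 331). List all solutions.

Since 331 ≡ 3 (mod 4), a square root of 259 is 259^((331+1)/4) = 259^83 mod 331.
Repeated squaring: 259^2≡219, 259^4≡297, 259^8≡163, 259^16≡89, 259^32≡308, 259^64≡198 (mod 331).
259^83 = 259^(64+16+2+1) ≡ 212 (mod 331).
Check: 212² = 44944 ≡ 259 (mod 331). The two roots are 119 and 212.

119, 212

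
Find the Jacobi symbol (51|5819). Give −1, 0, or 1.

-1

Reciprocity: 51 ≡ 3 and 5819 ≡ 3 (mod 4), so (51/5819) = −(5819/51).
Reduce top mod 51: now compute (5/51).
Reciprocity: 5 ≡ 1 and 51 ≡ 3 (mod 4), so (5/51) = +(51/5).
Reduce top mod 5: now compute (1/5).
Reached (1/5) = 1. Collecting the sign flips along the way, the symbol is -1.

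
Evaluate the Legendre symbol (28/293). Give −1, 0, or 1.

Pull out 2^2: since 293 ≡ 5 (mod 8), (2/293) = -1, so (2/293)^2 = +1.
Reciprocity: 7 ≡ 3 and 293 ≡ 1 (mod 4), so (7/293) = +(293/7).
Reduce top mod 7: now compute (6/7).
Pull out 2: since 7 ≡ 7 (mod 8), (2/7) = +1.
Reciprocity: 3 ≡ 3 and 7 ≡ 3 (mod 4), so (3/7) = −(7/3).
Reduce top mod 3: now compute (1/3).
Reached (1/3) = 1. Collecting the sign flips along the way, the symbol is -1.

-1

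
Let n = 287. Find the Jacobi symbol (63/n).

Reciprocity: 63 ≡ 3 and 287 ≡ 3 (mod 4), so (63/287) = −(287/63).
Reduce top mod 63: now compute (35/63).
Reciprocity: 35 ≡ 3 and 63 ≡ 3 (mod 4), so (35/63) = −(63/35).
Reduce top mod 35: now compute (28/35).
Pull out 2^2: since 35 ≡ 3 (mod 8), (2/35) = -1, so (2/35)^2 = +1.
Reciprocity: 7 ≡ 3 and 35 ≡ 3 (mod 4), so (7/35) = −(35/7).
Reduce top mod 7: now compute (0/7).
Top reduces to 0: gcd > 1, so the symbol is 0.

0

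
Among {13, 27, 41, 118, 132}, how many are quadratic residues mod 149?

2

(13/149) = -1 → non-residue.
(27/149) = -1 → non-residue.
(41/149) = -1 → non-residue.
(118/149) = +1 → QR.
(132/149) = +1 → QR.
Total quadratic residues among the 5: 2.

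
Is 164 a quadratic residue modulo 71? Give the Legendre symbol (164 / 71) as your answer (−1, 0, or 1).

First reduce: 164 ≡ 22 (mod 71).
Pull out 2: since 71 ≡ 7 (mod 8), (2/71) = +1.
Reciprocity: 11 ≡ 3 and 71 ≡ 3 (mod 4), so (11/71) = −(71/11).
Reduce top mod 11: now compute (5/11).
Reciprocity: 5 ≡ 1 and 11 ≡ 3 (mod 4), so (5/11) = +(11/5).
Reduce top mod 5: now compute (1/5).
Reached (1/5) = 1. Collecting the sign flips along the way, the symbol is -1.

-1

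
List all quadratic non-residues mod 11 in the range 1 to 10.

Square k = 1,…,5 (k and 11−k give the same square):
1²=1, 2²=4, 3²=9, 4²≡5, 5²≡3 (mod 11).
The residues are {1, 3, 4, 5, 9}; the non-residues are the remaining 5 nonzero classes.

2, 6, 7, 8, 10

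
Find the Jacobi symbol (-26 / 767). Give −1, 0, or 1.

0

First reduce: -26 ≡ 741 (mod 767).
Reciprocity: 741 ≡ 1 and 767 ≡ 3 (mod 4), so (741/767) = +(767/741).
Reduce top mod 741: now compute (26/741).
Pull out 2: since 741 ≡ 5 (mod 8), (2/741) = -1.
Reciprocity: 13 ≡ 1 and 741 ≡ 1 (mod 4), so (13/741) = +(741/13).
Reduce top mod 13: now compute (0/13).
Top reduces to 0: gcd > 1, so the symbol is 0.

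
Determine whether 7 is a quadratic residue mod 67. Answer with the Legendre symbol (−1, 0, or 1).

-1

Reciprocity: 7 ≡ 3 and 67 ≡ 3 (mod 4), so (7/67) = −(67/7).
Reduce top mod 7: now compute (4/7).
Pull out 2^2: since 7 ≡ 7 (mod 8), (2/7) = +1, so (2/7)^2 = +1.
Reached (1/7) = 1. Collecting the sign flips along the way, the symbol is -1.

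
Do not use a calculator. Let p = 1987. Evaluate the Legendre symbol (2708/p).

First reduce: 2708 ≡ 721 (mod 1987).
Reciprocity: 721 ≡ 1 and 1987 ≡ 3 (mod 4), so (721/1987) = +(1987/721).
Reduce top mod 721: now compute (545/721).
Reciprocity: 545 ≡ 1 and 721 ≡ 1 (mod 4), so (545/721) = +(721/545).
Reduce top mod 545: now compute (176/545).
Pull out 2^4: since 545 ≡ 1 (mod 8), (2/545) = +1, so (2/545)^4 = +1.
Reciprocity: 11 ≡ 3 and 545 ≡ 1 (mod 4), so (11/545) = +(545/11).
Reduce top mod 11: now compute (6/11).
Pull out 2: since 11 ≡ 3 (mod 8), (2/11) = -1.
Reciprocity: 3 ≡ 3 and 11 ≡ 3 (mod 4), so (3/11) = −(11/3).
Reduce top mod 3: now compute (2/3).
Pull out 2: since 3 ≡ 3 (mod 8), (2/3) = -1.
Reached (1/3) = 1. Collecting the sign flips along the way, the symbol is -1.

-1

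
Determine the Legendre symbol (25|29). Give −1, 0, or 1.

1

Reciprocity: 25 ≡ 1 and 29 ≡ 1 (mod 4), so (25/29) = +(29/25).
Reduce top mod 25: now compute (4/25).
Pull out 2^2: since 25 ≡ 1 (mod 8), (2/25) = +1, so (2/25)^2 = +1.
Reached (1/25) = 1. Collecting the sign flips along the way, the symbol is +1.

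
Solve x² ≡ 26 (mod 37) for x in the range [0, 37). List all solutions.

37 ≡ 1 (mod 4), so we find a root by search.
Trying successive values, 10² = 100 ≡ 26 (mod 37). The other root is 37 − 10 = 27.

10, 27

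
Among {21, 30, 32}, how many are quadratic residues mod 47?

(21/47) = +1 → QR.
(30/47) = -1 → non-residue.
(32/47) = +1 → QR.
Total quadratic residues among the 3: 2.

2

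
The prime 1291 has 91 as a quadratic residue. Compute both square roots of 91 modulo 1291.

Since 1291 ≡ 3 (mod 4), a square root of 91 is 91^((1291+1)/4) = 91^323 mod 1291.
Repeated squaring: 91^2≡535, 91^4≡914, 91^8≡119, 91^16≡1251, 91^32≡309, 91^64≡1238, 91^128≡227, 91^256≡1180 (mod 1291).
91^323 = 91^(256+64+2+1) ≡ 341 (mod 1291).
Check: 341² = 116281 ≡ 91 (mod 1291). The two roots are 341 and 950.

341, 950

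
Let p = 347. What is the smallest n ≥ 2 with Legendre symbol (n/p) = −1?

2

(2/347) = −1, so 2 is the smallest positive non-residue mod 347.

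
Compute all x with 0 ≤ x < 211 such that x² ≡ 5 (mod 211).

Since 211 ≡ 3 (mod 4), a square root of 5 is 5^((211+1)/4) = 5^53 mod 211.
Repeated squaring: 5^2≡25, 5^4≡203, 5^8≡64, 5^16≡87, 5^32≡184 (mod 211).
5^53 = 5^(32+16+4+1) ≡ 65 (mod 211).
Check: 65² = 4225 ≡ 5 (mod 211). The two roots are 65 and 146.

65, 146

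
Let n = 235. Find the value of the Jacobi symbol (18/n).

-1

Pull out 2: since 235 ≡ 3 (mod 8), (2/235) = -1.
Reciprocity: 9 ≡ 1 and 235 ≡ 3 (mod 4), so (9/235) = +(235/9).
Reduce top mod 9: now compute (1/9).
Reached (1/9) = 1. Collecting the sign flips along the way, the symbol is -1.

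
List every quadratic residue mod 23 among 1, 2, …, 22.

Square k = 1,…,11 (k and 23−k give the same square):
1²=1, 2²=4, 3²=9, 4²=16, 5²≡2, 6²≡13, 7²≡3, 8²≡18, 9²≡12, 10²≡8, 11²≡6 (mod 23).
So the quadratic residues mod 23 are {1, 2, 3, 4, 6, 8, 9, 12, 13, 16, 18}.

1,2,3,4,6,8,9,12,13,16,18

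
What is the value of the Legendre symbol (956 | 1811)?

Pull out 2^2: since 1811 ≡ 3 (mod 8), (2/1811) = -1, so (2/1811)^2 = +1.
Reciprocity: 239 ≡ 3 and 1811 ≡ 3 (mod 4), so (239/1811) = −(1811/239).
Reduce top mod 239: now compute (138/239).
Pull out 2: since 239 ≡ 7 (mod 8), (2/239) = +1.
Reciprocity: 69 ≡ 1 and 239 ≡ 3 (mod 4), so (69/239) = +(239/69).
Reduce top mod 69: now compute (32/69).
Pull out 2^5: since 69 ≡ 5 (mod 8), (2/69) = -1, so (2/69)^5 = -1.
Reached (1/69) = 1. Collecting the sign flips along the way, the symbol is +1.

1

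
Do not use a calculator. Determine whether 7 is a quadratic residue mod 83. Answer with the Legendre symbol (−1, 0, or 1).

Euler's criterion: (7/83) ≡ 7^41 (mod 83).
7^2 ≡ 49 (mod 83)
7^4 ≡ 77 (mod 83)
7^8 ≡ 36 (mod 83)
7^16 ≡ 51 (mod 83)
7^32 ≡ 28 (mod 83)
7^41 = 7^(32+8+1) ≡ 1 (mod 83).
Result is 1, so (7/83) = 1.

1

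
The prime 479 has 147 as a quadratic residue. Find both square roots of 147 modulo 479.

Since 479 ≡ 3 (mod 4), a square root of 147 is 147^((479+1)/4) = 147^120 mod 479.
Repeated squaring: 147^2≡54, 147^4≡42, 147^8≡327, 147^16≡112, 147^32≡90, 147^64≡436 (mod 479).
147^120 = 147^(64+32+16+8) ≡ 262 (mod 479).
Check: 262² = 68644 ≡ 147 (mod 479). The two roots are 217 and 262.

217, 262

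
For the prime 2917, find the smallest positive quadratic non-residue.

(2/2917) = −1, so 2 is the smallest positive non-residue mod 2917.

2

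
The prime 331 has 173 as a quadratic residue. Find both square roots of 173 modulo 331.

156, 175

Since 331 ≡ 3 (mod 4), a square root of 173 is 173^((331+1)/4) = 173^83 mod 331.
Repeated squaring: 173^2≡139, 173^4≡123, 173^8≡234, 173^16≡141, 173^32≡21, 173^64≡110 (mod 331).
173^83 = 173^(64+16+2+1) ≡ 156 (mod 331).
Check: 156² = 24336 ≡ 173 (mod 331). The two roots are 156 and 175.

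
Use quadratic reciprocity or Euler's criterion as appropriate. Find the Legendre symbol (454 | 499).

-1

Euler's criterion: (454/499) ≡ 454^249 (mod 499).
454^2 ≡ 29 (mod 499)
454^4 ≡ 342 (mod 499)
454^8 ≡ 198 (mod 499)
454^16 ≡ 282 (mod 499)
454^32 ≡ 183 (mod 499)
454^64 ≡ 56 (mod 499)
454^128 ≡ 142 (mod 499)
454^249 = 454^(128+64+32+16+8+1) ≡ 498 (mod 499).
Result is 498 ≡ −1, so (454/499) = −1.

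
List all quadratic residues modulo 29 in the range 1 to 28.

Square k = 1,…,14 (k and 29−k give the same square):
1²=1, 2²=4, 3²=9, 4²=16, 5²=25, 6²≡7, 7²≡20, 8²≡6, 9²≡23, 10²≡13, 11²≡5, 12²≡28, 13²≡24, 14²≡22 (mod 29).
So the quadratic residues mod 29 are {1, 4, 5, 6, 7, 9, 13, 16, 20, 22, 23, 24, 25, 28}.

1, 4, 5, 6, 7, 9, 13, 16, 20, 22, 23, 24, 25, 28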